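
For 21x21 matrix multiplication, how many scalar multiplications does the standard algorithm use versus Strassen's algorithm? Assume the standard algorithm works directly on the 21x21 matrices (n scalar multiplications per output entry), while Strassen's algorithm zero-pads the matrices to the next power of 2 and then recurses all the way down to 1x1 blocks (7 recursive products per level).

Matrix multiplication for 21x21 matrices:

Strassen's algorithm requires power-of-2 dimensions. Pad 21x21 to 32x32 (next power of 2).

Standard algorithm: 21^3 = 9261 multiplications
Strassen's algorithm: 7^(log2(32)) = 7^5 = 16807 multiplications
Difference: 9261 - 16807 = -7546 (Strassen uses MORE here due to padding overhead — for small or just-over-power-of-2 n, padding can outweigh the per-level savings)

Standard: 9261 multiplications (21^3). Strassen: 16807 multiplications (7^5, after padding to 32x32). Strassen reduces 8 recursive multiplications to 7 at each level.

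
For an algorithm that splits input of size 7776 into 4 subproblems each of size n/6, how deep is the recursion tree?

For divide and conquer with division factor 6:

Problem sizes at each level:
Level 0: 7776
Level 1: 1296
Level 2: 216
Level 3: 36
Level 4: 6
Level 5: 1

The root is level 0 and the size-1 base case is level 5 (the tree spans levels 0 through 5, i.e. 6 levels counting the root), so the depth is the number of divisions: log_6(7776) = 5

The recursion tree depth is log_6(7776) = 5. At each level, the problem size is divided by 6, so it takes 5 divisions to reduce to a base case of size 1. The algorithm makes 4 recursive calls at each level.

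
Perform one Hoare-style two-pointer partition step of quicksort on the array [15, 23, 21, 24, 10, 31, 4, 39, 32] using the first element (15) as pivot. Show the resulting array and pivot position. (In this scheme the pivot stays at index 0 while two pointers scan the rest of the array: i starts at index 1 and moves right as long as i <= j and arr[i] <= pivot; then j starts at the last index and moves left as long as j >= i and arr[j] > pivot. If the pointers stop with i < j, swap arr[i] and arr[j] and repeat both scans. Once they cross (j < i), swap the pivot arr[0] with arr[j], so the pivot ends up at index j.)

Hoare-style two-pointer partition with pivot = 15:

Initial array: [15, 23, 21, 24, 10, 31, 4, 39, 32]

Pointers start at i = 1, j = 8.
i stops at index 1 (arr[1]=23 > 15), j stops at index 6 (arr[6]=4 <= 15): swap arr[1] and arr[6], array becomes [15, 4, 21, 24, 10, 31, 23, 39, 32]
i stops at index 2 (arr[2]=21 > 15), j stops at index 4 (arr[4]=10 <= 15): swap arr[2] and arr[4], array becomes [15, 4, 10, 24, 21, 31, 23, 39, 32]
i ends at 3, j ends at 2: the pointers have crossed (j < i), so scanning stops.

Swap pivot arr[0] with arr[2] to place pivot at position 2: [10, 4, 15, 24, 21, 31, 23, 39, 32]
Pivot position: 2

After partitioning with pivot 15, the array becomes [10, 4, 15, 24, 21, 31, 23, 39, 32]. The pivot is placed at index 2. All elements to the left of the pivot are <= 15, and all elements to the right are > 15.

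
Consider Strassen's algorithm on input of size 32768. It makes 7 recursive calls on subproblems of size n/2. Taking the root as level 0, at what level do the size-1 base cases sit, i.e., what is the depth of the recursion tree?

For divide and conquer with division factor 2:

Problem sizes at each level:
Level 0: 32768
Level 1: 16384
Level 2: 8192
Level 3: 4096
Level 4: 2048
Level 5: 1024
Level 6: 512
Level 7: 256
Level 8: 128
Level 9: 64
Level 10: 32
Level 11: 16
Level 12: 8
Level 13: 4
Level 14: 2
Level 15: 1

The root is level 0 and the size-1 base case is level 15 (the tree spans levels 0 through 15, i.e. 16 levels counting the root), so the depth is the number of divisions: log_2(32768) = 15

The recursion tree depth is log_2(32768) = 15. At each level, the problem size is divided by 2, so it takes 15 divisions to reduce to a base case of size 1. The algorithm makes 7 recursive calls at each level.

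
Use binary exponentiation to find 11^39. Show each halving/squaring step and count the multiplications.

Computing 11^39 by squaring (build up from 11^1; each line after the first costs one multiplication):

11^1 = 11
11^2 = (11^1)^2 = 11^2 = 121
11^4 = (11^2)^2 = 121^2 = 14641
11^8 = (11^4)^2 = 14641^2 = 214358881
11^9 = 11 * 11^8 = 11 * 214358881 = 2357947691
11^18 = (11^9)^2 = 2357947691^2 = 5559917313492231481
11^19 = 11 * 11^18 = 11 * 5559917313492231481 = 61159090448414546291
11^38 = (11^19)^2 = 61159090448414546291^2 = 3740434344477351388916475705363381856681
11^39 = 11 * 11^38 = 11 * 3740434344477351388916475705363381856681 = 41144777789250865278081232758997200423491

Result: 41144777789250865278081232758997200423491
Multiplications needed: 8 (8 lines after 11^1)

11^39 = 41144777789250865278081232758997200423491. Using exponentiation by squaring, this requires 8 multiplications. The key idea: if the exponent is even, square the half-power; if odd, multiply by the base once.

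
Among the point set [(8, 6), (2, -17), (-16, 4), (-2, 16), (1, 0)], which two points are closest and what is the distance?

Computing all pairwise distances among 5 points:

d((8, 6), (2, -17)) = 23.7697
d((8, 6), (-16, 4)) = 24.0832
d((8, 6), (-2, 16)) = 14.1421
d((8, 6), (1, 0)) = 9.2195 <-- minimum
d((2, -17), (-16, 4)) = 27.6586
d((2, -17), (-2, 16)) = 33.2415
d((2, -17), (1, 0)) = 17.0294
d((-16, 4), (-2, 16)) = 18.4391
d((-16, 4), (1, 0)) = 17.4642
d((-2, 16), (1, 0)) = 16.2788

Closest pair: (8, 6) and (1, 0) with distance 9.2195

The closest pair is (8, 6) and (1, 0) with Euclidean distance 9.2195. For 5 points, brute-force pairwise comparison is shown above. For large n, the divide-and-conquer algorithm (sort by x, recurse on halves, check the dividing strip) achieves O(n log n).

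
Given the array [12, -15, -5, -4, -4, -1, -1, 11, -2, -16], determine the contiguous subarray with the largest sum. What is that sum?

Using Kadane's algorithm on [12, -15, -5, -4, -4, -1, -1, 11, -2, -16]:

Scanning through the array:
Position 1 (value -15): max_ending_here = -3, max_so_far = 12
Position 2 (value -5): max_ending_here = -5, max_so_far = 12
Position 3 (value -4): max_ending_here = -4, max_so_far = 12
Position 4 (value -4): max_ending_here = -4, max_so_far = 12
Position 5 (value -1): max_ending_here = -1, max_so_far = 12
Position 6 (value -1): max_ending_here = -1, max_so_far = 12
Position 7 (value 11): max_ending_here = 11, max_so_far = 12
Position 8 (value -2): max_ending_here = 9, max_so_far = 12
Position 9 (value -16): max_ending_here = -7, max_so_far = 12

Maximum subarray: [12]
Maximum sum: 12

The maximum subarray is [12] with sum 12. This subarray runs from index 0 to index 0.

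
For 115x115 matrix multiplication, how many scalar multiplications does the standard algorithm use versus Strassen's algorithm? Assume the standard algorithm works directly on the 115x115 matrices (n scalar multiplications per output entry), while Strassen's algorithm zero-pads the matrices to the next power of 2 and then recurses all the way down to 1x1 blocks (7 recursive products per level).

Matrix multiplication for 115x115 matrices:

Strassen's algorithm requires power-of-2 dimensions. Pad 115x115 to 128x128 (next power of 2).

Standard algorithm: 115^3 = 1520875 multiplications
Strassen's algorithm: 7^(log2(128)) = 7^7 = 823543 multiplications
Savings: 1520875 - 823543 = 697332 multiplications

Standard: 1520875 multiplications (115^3). Strassen: 823543 multiplications (7^7, after padding to 128x128). Strassen reduces 8 recursive multiplications to 7 at each level.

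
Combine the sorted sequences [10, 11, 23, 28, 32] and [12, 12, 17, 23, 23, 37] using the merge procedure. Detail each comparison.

Merging process:

Compare 10 vs 12: take 10 from left. Merged: [10]
Compare 11 vs 12: take 11 from left. Merged: [10, 11]
Compare 23 vs 12: take 12 from right. Merged: [10, 11, 12]
Compare 23 vs 12: take 12 from right. Merged: [10, 11, 12, 12]
Compare 23 vs 17: take 17 from right. Merged: [10, 11, 12, 12, 17]
Compare 23 vs 23: take 23 from left. Merged: [10, 11, 12, 12, 17, 23]
Compare 28 vs 23: take 23 from right. Merged: [10, 11, 12, 12, 17, 23, 23]
Compare 28 vs 23: take 23 from right. Merged: [10, 11, 12, 12, 17, 23, 23, 23]
Compare 28 vs 37: take 28 from left. Merged: [10, 11, 12, 12, 17, 23, 23, 23, 28]
Compare 32 vs 37: take 32 from left. Merged: [10, 11, 12, 12, 17, 23, 23, 23, 28, 32]
Append remaining from right: [37]. Merged: [10, 11, 12, 12, 17, 23, 23, 23, 28, 32, 37]

Final merged array: [10, 11, 12, 12, 17, 23, 23, 23, 28, 32, 37]
Total comparisons: 10

The merged array is [10, 11, 12, 12, 17, 23, 23, 23, 28, 32, 37], requiring 10 comparisons. The merge step runs in O(n) time where n is the total number of elements.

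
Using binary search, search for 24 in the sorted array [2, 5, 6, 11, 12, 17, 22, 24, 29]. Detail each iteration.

Binary search for 24 in [2, 5, 6, 11, 12, 17, 22, 24, 29]:

lo=0, hi=8, mid=4, arr[mid]=12 -> 12 < 24, search right half
lo=5, hi=8, mid=6, arr[mid]=22 -> 22 < 24, search right half
lo=7, hi=8, mid=7, arr[mid]=24 -> Found target at index 7!

Binary search finds 24 at index 7 after 3 comparisons. The search repeatedly halves the search space by comparing with the middle element.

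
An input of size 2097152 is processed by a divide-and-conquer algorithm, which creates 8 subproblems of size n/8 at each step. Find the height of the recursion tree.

For divide and conquer with division factor 8:

Problem sizes at each level:
Level 0: 2097152
Level 1: 262144
Level 2: 32768
Level 3: 4096
Level 4: 512
Level 5: 64
Level 6: 8
Level 7: 1

The root is level 0 and the size-1 base case is level 7 (the tree spans levels 0 through 7, i.e. 8 levels counting the root), so the depth is the number of divisions: log_8(2097152) = 7

The recursion tree depth is log_8(2097152) = 7. At each level, the problem size is divided by 8, so it takes 7 divisions to reduce to a base case of size 1. The algorithm makes 8 recursive calls at each level.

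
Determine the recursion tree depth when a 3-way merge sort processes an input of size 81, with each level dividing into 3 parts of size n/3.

For divide and conquer with division factor 3:

Problem sizes at each level:
Level 0: 81
Level 1: 27
Level 2: 9
Level 3: 3
Level 4: 1

The root is level 0 and the size-1 base case is level 4 (the tree spans levels 0 through 4, i.e. 5 levels counting the root), so the depth is the number of divisions: log_3(81) = 4

The recursion tree depth is log_3(81) = 4. At each level, the problem size is divided by 3, so it takes 4 divisions to reduce to a base case of size 1. The algorithm makes 3 recursive calls at each level.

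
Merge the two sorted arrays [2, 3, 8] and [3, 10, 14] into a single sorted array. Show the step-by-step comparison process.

Merging process:

Compare 2 vs 3: take 2 from left. Merged: [2]
Compare 3 vs 3: take 3 from left. Merged: [2, 3]
Compare 8 vs 3: take 3 from right. Merged: [2, 3, 3]
Compare 8 vs 10: take 8 from left. Merged: [2, 3, 3, 8]
Append remaining from right: [10, 14]. Merged: [2, 3, 3, 8, 10, 14]

Final merged array: [2, 3, 3, 8, 10, 14]
Total comparisons: 4

The merged array is [2, 3, 3, 8, 10, 14], requiring 4 comparisons. The merge step runs in O(n) time where n is the total number of elements.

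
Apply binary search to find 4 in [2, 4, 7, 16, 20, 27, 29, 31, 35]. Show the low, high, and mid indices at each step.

Binary search for 4 in [2, 4, 7, 16, 20, 27, 29, 31, 35]:

lo=0, hi=8, mid=4, arr[mid]=20 -> 20 > 4, search left half
lo=0, hi=3, mid=1, arr[mid]=4 -> Found target at index 1!

Binary search finds 4 at index 1 after 2 comparisons. The search repeatedly halves the search space by comparing with the middle element.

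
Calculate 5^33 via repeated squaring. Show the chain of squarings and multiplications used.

Computing 5^33 by squaring (build up from 5^1; each line after the first costs one multiplication):

5^1 = 5
5^2 = (5^1)^2 = 5^2 = 25
5^4 = (5^2)^2 = 25^2 = 625
5^8 = (5^4)^2 = 625^2 = 390625
5^16 = (5^8)^2 = 390625^2 = 152587890625
5^32 = (5^16)^2 = 152587890625^2 = 23283064365386962890625
5^33 = 5 * 5^32 = 5 * 23283064365386962890625 = 116415321826934814453125

Result: 116415321826934814453125
Multiplications needed: 6 (6 lines after 5^1)

5^33 = 116415321826934814453125. Using exponentiation by squaring, this requires 6 multiplications. The key idea: if the exponent is even, square the half-power; if odd, multiply by the base once.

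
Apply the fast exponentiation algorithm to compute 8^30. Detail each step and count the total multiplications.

Computing 8^30 by squaring (build up from 8^1; each line after the first costs one multiplication):

8^1 = 8
8^2 = (8^1)^2 = 8^2 = 64
8^3 = 8 * 8^2 = 8 * 64 = 512
8^6 = (8^3)^2 = 512^2 = 262144
8^7 = 8 * 8^6 = 8 * 262144 = 2097152
8^14 = (8^7)^2 = 2097152^2 = 4398046511104
8^15 = 8 * 8^14 = 8 * 4398046511104 = 35184372088832
8^30 = (8^15)^2 = 35184372088832^2 = 1237940039285380274899124224

Result: 1237940039285380274899124224
Multiplications needed: 7 (7 lines after 8^1)

8^30 = 1237940039285380274899124224. Using exponentiation by squaring, this requires 7 multiplications. The key idea: if the exponent is even, square the half-power; if odd, multiply by the base once.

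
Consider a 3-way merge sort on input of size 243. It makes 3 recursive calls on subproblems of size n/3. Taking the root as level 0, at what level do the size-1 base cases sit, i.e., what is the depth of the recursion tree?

For divide and conquer with division factor 3:

Problem sizes at each level:
Level 0: 243
Level 1: 81
Level 2: 27
Level 3: 9
Level 4: 3
Level 5: 1

The root is level 0 and the size-1 base case is level 5 (the tree spans levels 0 through 5, i.e. 6 levels counting the root), so the depth is the number of divisions: log_3(243) = 5

The recursion tree depth is log_3(243) = 5. At each level, the problem size is divided by 3, so it takes 5 divisions to reduce to a base case of size 1. The algorithm makes 3 recursive calls at each level.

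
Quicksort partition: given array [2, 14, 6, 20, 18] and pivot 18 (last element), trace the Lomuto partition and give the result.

Lomuto partition with pivot = 18:

Initial array: [2, 14, 6, 20, 18]

arr[0]=2 <= 18: swap with position 0, array becomes [2, 14, 6, 20, 18]
arr[1]=14 <= 18: swap with position 1, array becomes [2, 14, 6, 20, 18]
arr[2]=6 <= 18: swap with position 2, array becomes [2, 14, 6, 20, 18]
arr[3]=20 > 18: no swap

Place pivot at position 3: [2, 14, 6, 18, 20]
Pivot position: 3

After partitioning with pivot 18, the array becomes [2, 14, 6, 18, 20]. The pivot is placed at index 3. All elements to the left of the pivot are <= 18, and all elements to the right are > 18.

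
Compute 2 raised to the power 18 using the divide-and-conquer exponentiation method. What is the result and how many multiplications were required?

Computing 2^18 by squaring (build up from 2^1; each line after the first costs one multiplication):

2^1 = 2
2^2 = (2^1)^2 = 2^2 = 4
2^4 = (2^2)^2 = 4^2 = 16
2^8 = (2^4)^2 = 16^2 = 256
2^9 = 2 * 2^8 = 2 * 256 = 512
2^18 = (2^9)^2 = 512^2 = 262144

Result: 262144
Multiplications needed: 5 (5 lines after 2^1)

2^18 = 262144. Using exponentiation by squaring, this requires 5 multiplications. The key idea: if the exponent is even, square the half-power; if odd, multiply by the base once.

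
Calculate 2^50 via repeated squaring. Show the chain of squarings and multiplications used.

Computing 2^50 by squaring (build up from 2^1; each line after the first costs one multiplication):

2^1 = 2
2^2 = (2^1)^2 = 2^2 = 4
2^3 = 2 * 2^2 = 2 * 4 = 8
2^6 = (2^3)^2 = 8^2 = 64
2^12 = (2^6)^2 = 64^2 = 4096
2^24 = (2^12)^2 = 4096^2 = 16777216
2^25 = 2 * 2^24 = 2 * 16777216 = 33554432
2^50 = (2^25)^2 = 33554432^2 = 1125899906842624

Result: 1125899906842624
Multiplications needed: 7 (7 lines after 2^1)

2^50 = 1125899906842624. Using exponentiation by squaring, this requires 7 multiplications. The key idea: if the exponent is even, square the half-power; if odd, multiply by the base once.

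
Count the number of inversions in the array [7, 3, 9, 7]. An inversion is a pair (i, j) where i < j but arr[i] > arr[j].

Finding inversions in [7, 3, 9, 7]:

(0, 1): arr[0]=7 > arr[1]=3
(2, 3): arr[2]=9 > arr[3]=7

Total inversions: 2

The array has 2 inversion(s): (0,1), (2,3). Each pair (i,j) satisfies i < j and arr[i] > arr[j].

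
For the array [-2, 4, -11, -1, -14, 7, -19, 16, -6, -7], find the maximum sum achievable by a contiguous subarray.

Using Kadane's algorithm on [-2, 4, -11, -1, -14, 7, -19, 16, -6, -7]:

Scanning through the array:
Position 1 (value 4): max_ending_here = 4, max_so_far = 4
Position 2 (value -11): max_ending_here = -7, max_so_far = 4
Position 3 (value -1): max_ending_here = -1, max_so_far = 4
Position 4 (value -14): max_ending_here = -14, max_so_far = 4
Position 5 (value 7): max_ending_here = 7, max_so_far = 7
Position 6 (value -19): max_ending_here = -12, max_so_far = 7
Position 7 (value 16): max_ending_here = 16, max_so_far = 16
Position 8 (value -6): max_ending_here = 10, max_so_far = 16
Position 9 (value -7): max_ending_here = 3, max_so_far = 16

Maximum subarray: [16]
Maximum sum: 16

The maximum subarray is [16] with sum 16. This subarray runs from index 7 to index 7.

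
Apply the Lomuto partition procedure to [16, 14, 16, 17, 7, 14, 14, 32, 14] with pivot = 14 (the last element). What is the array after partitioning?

Lomuto partition with pivot = 14:

Initial array: [16, 14, 16, 17, 7, 14, 14, 32, 14]

arr[0]=16 > 14: no swap
arr[1]=14 <= 14: swap with position 0, array becomes [14, 16, 16, 17, 7, 14, 14, 32, 14]
arr[2]=16 > 14: no swap
arr[3]=17 > 14: no swap
arr[4]=7 <= 14: swap with position 1, array becomes [14, 7, 16, 17, 16, 14, 14, 32, 14]
arr[5]=14 <= 14: swap with position 2, array becomes [14, 7, 14, 17, 16, 16, 14, 32, 14]
arr[6]=14 <= 14: swap with position 3, array becomes [14, 7, 14, 14, 16, 16, 17, 32, 14]
arr[7]=32 > 14: no swap

Place pivot at position 4: [14, 7, 14, 14, 14, 16, 17, 32, 16]
Pivot position: 4

After partitioning with pivot 14, the array becomes [14, 7, 14, 14, 14, 16, 17, 32, 16]. The pivot is placed at index 4. All elements to the left of the pivot are <= 14, and all elements to the right are > 14.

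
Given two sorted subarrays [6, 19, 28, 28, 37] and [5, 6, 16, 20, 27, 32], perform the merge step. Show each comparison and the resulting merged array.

Merging process:

Compare 6 vs 5: take 5 from right. Merged: [5]
Compare 6 vs 6: take 6 from left. Merged: [5, 6]
Compare 19 vs 6: take 6 from right. Merged: [5, 6, 6]
Compare 19 vs 16: take 16 from right. Merged: [5, 6, 6, 16]
Compare 19 vs 20: take 19 from left. Merged: [5, 6, 6, 16, 19]
Compare 28 vs 20: take 20 from right. Merged: [5, 6, 6, 16, 19, 20]
Compare 28 vs 27: take 27 from right. Merged: [5, 6, 6, 16, 19, 20, 27]
Compare 28 vs 32: take 28 from left. Merged: [5, 6, 6, 16, 19, 20, 27, 28]
Compare 28 vs 32: take 28 from left. Merged: [5, 6, 6, 16, 19, 20, 27, 28, 28]
Compare 37 vs 32: take 32 from right. Merged: [5, 6, 6, 16, 19, 20, 27, 28, 28, 32]
Append remaining from left: [37]. Merged: [5, 6, 6, 16, 19, 20, 27, 28, 28, 32, 37]

Final merged array: [5, 6, 6, 16, 19, 20, 27, 28, 28, 32, 37]
Total comparisons: 10

The merged array is [5, 6, 6, 16, 19, 20, 27, 28, 28, 32, 37], requiring 10 comparisons. The merge step runs in O(n) time where n is the total number of elements.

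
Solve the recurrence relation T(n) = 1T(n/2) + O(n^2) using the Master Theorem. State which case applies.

Master Theorem for T(n) = 1T(n/2) + O(n^2):

a = 1, b = 2, c = 2
log_b(a) = log_2(1) = 0.0000

Case 3: c = 2 > log_2(1) = 0.0000
T(n) = O(n^2) = O(n^2)

For T(n) = 1T(n/2) + O(n^2): log_2(1) = 0.0000. This is Case 3 of the Master Theorem (c > log_b(a), work dominated by root), giving O(n^2).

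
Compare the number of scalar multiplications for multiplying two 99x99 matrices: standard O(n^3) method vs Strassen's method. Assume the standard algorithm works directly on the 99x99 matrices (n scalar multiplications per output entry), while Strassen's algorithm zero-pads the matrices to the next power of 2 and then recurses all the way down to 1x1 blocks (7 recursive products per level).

Matrix multiplication for 99x99 matrices:

Strassen's algorithm requires power-of-2 dimensions. Pad 99x99 to 128x128 (next power of 2).

Standard algorithm: 99^3 = 970299 multiplications
Strassen's algorithm: 7^(log2(128)) = 7^7 = 823543 multiplications
Savings: 970299 - 823543 = 146756 multiplications

Standard: 970299 multiplications (99^3). Strassen: 823543 multiplications (7^7, after padding to 128x128). Strassen reduces 8 recursive multiplications to 7 at each level.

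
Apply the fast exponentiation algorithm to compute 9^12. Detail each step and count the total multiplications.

Computing 9^12 by squaring (build up from 9^1; each line after the first costs one multiplication):

9^1 = 9
9^2 = (9^1)^2 = 9^2 = 81
9^3 = 9 * 9^2 = 9 * 81 = 729
9^6 = (9^3)^2 = 729^2 = 531441
9^12 = (9^6)^2 = 531441^2 = 282429536481

Result: 282429536481
Multiplications needed: 4 (4 lines after 9^1)

9^12 = 282429536481. Using exponentiation by squaring, this requires 4 multiplications. The key idea: if the exponent is even, square the half-power; if odd, multiply by the base once.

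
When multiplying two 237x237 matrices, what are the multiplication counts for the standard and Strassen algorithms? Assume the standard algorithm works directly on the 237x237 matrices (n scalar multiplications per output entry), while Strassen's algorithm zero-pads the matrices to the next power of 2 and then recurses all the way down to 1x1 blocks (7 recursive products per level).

Matrix multiplication for 237x237 matrices:

Strassen's algorithm requires power-of-2 dimensions. Pad 237x237 to 256x256 (next power of 2).

Standard algorithm: 237^3 = 13312053 multiplications
Strassen's algorithm: 7^(log2(256)) = 7^8 = 5764801 multiplications
Savings: 13312053 - 5764801 = 7547252 multiplications

Standard: 13312053 multiplications (237^3). Strassen: 5764801 multiplications (7^8, after padding to 256x256). Strassen reduces 8 recursive multiplications to 7 at each level.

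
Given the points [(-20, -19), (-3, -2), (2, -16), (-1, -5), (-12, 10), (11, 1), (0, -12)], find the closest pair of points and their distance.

Computing all pairwise distances among 7 points:

d((-20, -19), (-3, -2)) = 24.0416
d((-20, -19), (2, -16)) = 22.2036
d((-20, -19), (-1, -5)) = 23.6008
d((-20, -19), (-12, 10)) = 30.0832
d((-20, -19), (11, 1)) = 36.8917
d((-20, -19), (0, -12)) = 21.1896
d((-3, -2), (2, -16)) = 14.8661
d((-3, -2), (-1, -5)) = 3.6056 <-- minimum
d((-3, -2), (-12, 10)) = 15.0
d((-3, -2), (11, 1)) = 14.3178
d((-3, -2), (0, -12)) = 10.4403
d((2, -16), (-1, -5)) = 11.4018
d((2, -16), (-12, 10)) = 29.5296
d((2, -16), (11, 1)) = 19.2354
d((2, -16), (0, -12)) = 4.4721
d((-1, -5), (-12, 10)) = 18.6011
d((-1, -5), (11, 1)) = 13.4164
d((-1, -5), (0, -12)) = 7.0711
d((-12, 10), (11, 1)) = 24.6982
d((-12, 10), (0, -12)) = 25.0599
d((11, 1), (0, -12)) = 17.0294

Closest pair: (-3, -2) and (-1, -5) with distance 3.6056

The closest pair is (-3, -2) and (-1, -5) with Euclidean distance 3.6056. For 7 points, brute-force pairwise comparison is shown above. For large n, the divide-and-conquer algorithm (sort by x, recurse on halves, check the dividing strip) achieves O(n log n).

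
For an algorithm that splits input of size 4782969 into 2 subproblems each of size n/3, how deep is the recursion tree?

For divide and conquer with division factor 3:

Problem sizes at each level:
Level 0: 4782969
Level 1: 1594323
Level 2: 531441
Level 3: 177147
Level 4: 59049
Level 5: 19683
Level 6: 6561
Level 7: 2187
Level 8: 729
Level 9: 243
Level 10: 81
Level 11: 27
Level 12: 9
Level 13: 3
Level 14: 1

The root is level 0 and the size-1 base case is level 14 (the tree spans levels 0 through 14, i.e. 15 levels counting the root), so the depth is the number of divisions: log_3(4782969) = 14

The recursion tree depth is log_3(4782969) = 14. At each level, the problem size is divided by 3, so it takes 14 divisions to reduce to a base case of size 1. The algorithm makes 2 recursive calls at each level.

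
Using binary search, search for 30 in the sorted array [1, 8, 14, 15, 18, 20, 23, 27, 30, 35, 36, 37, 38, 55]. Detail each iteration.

Binary search for 30 in [1, 8, 14, 15, 18, 20, 23, 27, 30, 35, 36, 37, 38, 55]:

lo=0, hi=13, mid=6, arr[mid]=23 -> 23 < 30, search right half
lo=7, hi=13, mid=10, arr[mid]=36 -> 36 > 30, search left half
lo=7, hi=9, mid=8, arr[mid]=30 -> Found target at index 8!

Binary search finds 30 at index 8 after 3 comparisons. The search repeatedly halves the search space by comparing with the middle element.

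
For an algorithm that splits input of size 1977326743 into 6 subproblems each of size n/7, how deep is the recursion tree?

For divide and conquer with division factor 7:

Problem sizes at each level:
Level 0: 1977326743
Level 1: 282475249
Level 2: 40353607
Level 3: 5764801
Level 4: 823543
Level 5: 117649
Level 6: 16807
Level 7: 2401
Level 8: 343
Level 9: 49
Level 10: 7
Level 11: 1

The root is level 0 and the size-1 base case is level 11 (the tree spans levels 0 through 11, i.e. 12 levels counting the root), so the depth is the number of divisions: log_7(1977326743) = 11

The recursion tree depth is log_7(1977326743) = 11. At each level, the problem size is divided by 7, so it takes 11 divisions to reduce to a base case of size 1. The algorithm makes 6 recursive calls at each level.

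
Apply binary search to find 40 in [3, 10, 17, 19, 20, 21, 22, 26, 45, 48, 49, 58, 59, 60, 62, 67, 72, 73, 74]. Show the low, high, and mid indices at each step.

Binary search for 40 in [3, 10, 17, 19, 20, 21, 22, 26, 45, 48, 49, 58, 59, 60, 62, 67, 72, 73, 74]:

lo=0, hi=18, mid=9, arr[mid]=48 -> 48 > 40, search left half
lo=0, hi=8, mid=4, arr[mid]=20 -> 20 < 40, search right half
lo=5, hi=8, mid=6, arr[mid]=22 -> 22 < 40, search right half
lo=7, hi=8, mid=7, arr[mid]=26 -> 26 < 40, search right half
lo=8, hi=8, mid=8, arr[mid]=45 -> 45 > 40, search left half
lo=8 > hi=7, target 40 not found

Binary search determines that 40 is not in the array after 5 comparisons. The search space was exhausted without finding the target.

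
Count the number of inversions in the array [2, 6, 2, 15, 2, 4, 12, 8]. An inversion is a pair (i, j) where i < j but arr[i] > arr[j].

Finding inversions in [2, 6, 2, 15, 2, 4, 12, 8]:

(1, 2): arr[1]=6 > arr[2]=2
(1, 4): arr[1]=6 > arr[4]=2
(1, 5): arr[1]=6 > arr[5]=4
(3, 4): arr[3]=15 > arr[4]=2
(3, 5): arr[3]=15 > arr[5]=4
(3, 6): arr[3]=15 > arr[6]=12
(3, 7): arr[3]=15 > arr[7]=8
(6, 7): arr[6]=12 > arr[7]=8

Total inversions: 8

The array has 8 inversion(s): (1,2), (1,4), (1,5), (3,4), (3,5), (3,6), (3,7), (6,7). Each pair (i,j) satisfies i < j and arr[i] > arr[j].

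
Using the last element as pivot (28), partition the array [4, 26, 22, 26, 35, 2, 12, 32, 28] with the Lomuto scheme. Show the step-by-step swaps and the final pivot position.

Lomuto partition with pivot = 28:

Initial array: [4, 26, 22, 26, 35, 2, 12, 32, 28]

arr[0]=4 <= 28: swap with position 0, array becomes [4, 26, 22, 26, 35, 2, 12, 32, 28]
arr[1]=26 <= 28: swap with position 1, array becomes [4, 26, 22, 26, 35, 2, 12, 32, 28]
arr[2]=22 <= 28: swap with position 2, array becomes [4, 26, 22, 26, 35, 2, 12, 32, 28]
arr[3]=26 <= 28: swap with position 3, array becomes [4, 26, 22, 26, 35, 2, 12, 32, 28]
arr[4]=35 > 28: no swap
arr[5]=2 <= 28: swap with position 4, array becomes [4, 26, 22, 26, 2, 35, 12, 32, 28]
arr[6]=12 <= 28: swap with position 5, array becomes [4, 26, 22, 26, 2, 12, 35, 32, 28]
arr[7]=32 > 28: no swap

Place pivot at position 6: [4, 26, 22, 26, 2, 12, 28, 32, 35]
Pivot position: 6

After partitioning with pivot 28, the array becomes [4, 26, 22, 26, 2, 12, 28, 32, 35]. The pivot is placed at index 6. All elements to the left of the pivot are <= 28, and all elements to the right are > 28.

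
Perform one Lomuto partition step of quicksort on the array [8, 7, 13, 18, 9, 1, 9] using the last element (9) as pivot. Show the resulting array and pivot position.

Lomuto partition with pivot = 9:

Initial array: [8, 7, 13, 18, 9, 1, 9]

arr[0]=8 <= 9: swap with position 0, array becomes [8, 7, 13, 18, 9, 1, 9]
arr[1]=7 <= 9: swap with position 1, array becomes [8, 7, 13, 18, 9, 1, 9]
arr[2]=13 > 9: no swap
arr[3]=18 > 9: no swap
arr[4]=9 <= 9: swap with position 2, array becomes [8, 7, 9, 18, 13, 1, 9]
arr[5]=1 <= 9: swap with position 3, array becomes [8, 7, 9, 1, 13, 18, 9]

Place pivot at position 4: [8, 7, 9, 1, 9, 18, 13]
Pivot position: 4

After partitioning with pivot 9, the array becomes [8, 7, 9, 1, 9, 18, 13]. The pivot is placed at index 4. All elements to the left of the pivot are <= 9, and all elements to the right are > 9.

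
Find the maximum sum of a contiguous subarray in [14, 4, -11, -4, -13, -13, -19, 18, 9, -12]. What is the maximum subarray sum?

Using Kadane's algorithm on [14, 4, -11, -4, -13, -13, -19, 18, 9, -12]:

Scanning through the array:
Position 1 (value 4): max_ending_here = 18, max_so_far = 18
Position 2 (value -11): max_ending_here = 7, max_so_far = 18
Position 3 (value -4): max_ending_here = 3, max_so_far = 18
Position 4 (value -13): max_ending_here = -10, max_so_far = 18
Position 5 (value -13): max_ending_here = -13, max_so_far = 18
Position 6 (value -19): max_ending_here = -19, max_so_far = 18
Position 7 (value 18): max_ending_here = 18, max_so_far = 18
Position 8 (value 9): max_ending_here = 27, max_so_far = 27
Position 9 (value -12): max_ending_here = 15, max_so_far = 27

Maximum subarray: [18, 9]
Maximum sum: 27

The maximum subarray is [18, 9] with sum 27. This subarray runs from index 7 to index 8.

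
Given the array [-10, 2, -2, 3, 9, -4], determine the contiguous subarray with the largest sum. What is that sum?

Using Kadane's algorithm on [-10, 2, -2, 3, 9, -4]:

Scanning through the array:
Position 1 (value 2): max_ending_here = 2, max_so_far = 2
Position 2 (value -2): max_ending_here = 0, max_so_far = 2
Position 3 (value 3): max_ending_here = 3, max_so_far = 3
Position 4 (value 9): max_ending_here = 12, max_so_far = 12
Position 5 (value -4): max_ending_here = 8, max_so_far = 12

Maximum subarray: [2, -2, 3, 9]
Maximum sum: 12

The maximum subarray is [2, -2, 3, 9] with sum 12. This subarray runs from index 1 to index 4.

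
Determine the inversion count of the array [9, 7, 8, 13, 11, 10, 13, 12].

Finding inversions in [9, 7, 8, 13, 11, 10, 13, 12]:

(0, 1): arr[0]=9 > arr[1]=7
(0, 2): arr[0]=9 > arr[2]=8
(3, 4): arr[3]=13 > arr[4]=11
(3, 5): arr[3]=13 > arr[5]=10
(3, 7): arr[3]=13 > arr[7]=12
(4, 5): arr[4]=11 > arr[5]=10
(6, 7): arr[6]=13 > arr[7]=12

Total inversions: 7

The array has 7 inversion(s): (0,1), (0,2), (3,4), (3,5), (3,7), (4,5), (6,7). Each pair (i,j) satisfies i < j and arr[i] > arr[j].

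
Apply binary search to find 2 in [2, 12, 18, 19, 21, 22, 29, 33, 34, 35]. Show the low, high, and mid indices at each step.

Binary search for 2 in [2, 12, 18, 19, 21, 22, 29, 33, 34, 35]:

lo=0, hi=9, mid=4, arr[mid]=21 -> 21 > 2, search left half
lo=0, hi=3, mid=1, arr[mid]=12 -> 12 > 2, search left half
lo=0, hi=0, mid=0, arr[mid]=2 -> Found target at index 0!

Binary search finds 2 at index 0 after 3 comparisons. The search repeatedly halves the search space by comparing with the middle element.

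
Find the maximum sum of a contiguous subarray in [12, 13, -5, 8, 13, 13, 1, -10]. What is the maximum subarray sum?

Using Kadane's algorithm on [12, 13, -5, 8, 13, 13, 1, -10]:

Scanning through the array:
Position 1 (value 13): max_ending_here = 25, max_so_far = 25
Position 2 (value -5): max_ending_here = 20, max_so_far = 25
Position 3 (value 8): max_ending_here = 28, max_so_far = 28
Position 4 (value 13): max_ending_here = 41, max_so_far = 41
Position 5 (value 13): max_ending_here = 54, max_so_far = 54
Position 6 (value 1): max_ending_here = 55, max_so_far = 55
Position 7 (value -10): max_ending_here = 45, max_so_far = 55

Maximum subarray: [12, 13, -5, 8, 13, 13, 1]
Maximum sum: 55

The maximum subarray is [12, 13, -5, 8, 13, 13, 1] with sum 55. This subarray runs from index 0 to index 6.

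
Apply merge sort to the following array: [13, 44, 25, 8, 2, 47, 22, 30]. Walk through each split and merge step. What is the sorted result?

Merge sort trace:

Split: [13, 44, 25, 8, 2, 47, 22, 30] -> [13, 44, 25, 8] and [2, 47, 22, 30]
  Split: [13, 44, 25, 8] -> [13, 44] and [25, 8]
    Split: [13, 44] -> [13] and [44]
    Merge: [13] + [44] -> [13, 44]
    Split: [25, 8] -> [25] and [8]
    Merge: [25] + [8] -> [8, 25]
  Merge: [13, 44] + [8, 25] -> [8, 13, 25, 44]
  Split: [2, 47, 22, 30] -> [2, 47] and [22, 30]
    Split: [2, 47] -> [2] and [47]
    Merge: [2] + [47] -> [2, 47]
    Split: [22, 30] -> [22] and [30]
    Merge: [22] + [30] -> [22, 30]
  Merge: [2, 47] + [22, 30] -> [2, 22, 30, 47]
Merge: [8, 13, 25, 44] + [2, 22, 30, 47] -> [2, 8, 13, 22, 25, 30, 44, 47]

Final sorted array: [2, 8, 13, 22, 25, 30, 44, 47]

The merge sort proceeds by recursively splitting the array and merging sorted halves.
After all merges, the sorted array is [2, 8, 13, 22, 25, 30, 44, 47].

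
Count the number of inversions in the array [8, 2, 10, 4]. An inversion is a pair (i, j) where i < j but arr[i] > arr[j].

Finding inversions in [8, 2, 10, 4]:

(0, 1): arr[0]=8 > arr[1]=2
(0, 3): arr[0]=8 > arr[3]=4
(2, 3): arr[2]=10 > arr[3]=4

Total inversions: 3

The array has 3 inversion(s): (0,1), (0,3), (2,3). Each pair (i,j) satisfies i < j and arr[i] > arr[j].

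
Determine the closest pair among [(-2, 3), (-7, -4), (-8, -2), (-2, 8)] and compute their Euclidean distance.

Computing all pairwise distances among 4 points:

d((-2, 3), (-7, -4)) = 8.6023
d((-2, 3), (-8, -2)) = 7.8102
d((-2, 3), (-2, 8)) = 5.0
d((-7, -4), (-8, -2)) = 2.2361 <-- minimum
d((-7, -4), (-2, 8)) = 13.0
d((-8, -2), (-2, 8)) = 11.6619

Closest pair: (-7, -4) and (-8, -2) with distance 2.2361

The closest pair is (-7, -4) and (-8, -2) with Euclidean distance 2.2361. For 4 points, brute-force pairwise comparison is shown above. For large n, the divide-and-conquer algorithm (sort by x, recurse on halves, check the dividing strip) achieves O(n log n).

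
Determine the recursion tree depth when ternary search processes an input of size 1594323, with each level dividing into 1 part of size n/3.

For divide and conquer with division factor 3:

Problem sizes at each level:
Level 0: 1594323
Level 1: 531441
Level 2: 177147
Level 3: 59049
Level 4: 19683
Level 5: 6561
Level 6: 2187
Level 7: 729
Level 8: 243
Level 9: 81
Level 10: 27
Level 11: 9
Level 12: 3
Level 13: 1

The root is level 0 and the size-1 base case is level 13 (the tree spans levels 0 through 13, i.e. 14 levels counting the root), so the depth is the number of divisions: log_3(1594323) = 13

The recursion tree depth is log_3(1594323) = 13. At each level, the problem size is divided by 3, so it takes 13 divisions to reduce to a base case of size 1. The algorithm makes 1 recursive call at each level.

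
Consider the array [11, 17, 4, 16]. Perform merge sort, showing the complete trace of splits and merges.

Merge sort trace:

Split: [11, 17, 4, 16] -> [11, 17] and [4, 16]
  Split: [11, 17] -> [11] and [17]
  Merge: [11] + [17] -> [11, 17]
  Split: [4, 16] -> [4] and [16]
  Merge: [4] + [16] -> [4, 16]
Merge: [11, 17] + [4, 16] -> [4, 11, 16, 17]

Final sorted array: [4, 11, 16, 17]

The merge sort proceeds by recursively splitting the array and merging sorted halves.
After all merges, the sorted array is [4, 11, 16, 17].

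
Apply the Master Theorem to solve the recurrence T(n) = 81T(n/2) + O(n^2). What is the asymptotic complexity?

Master Theorem for T(n) = 81T(n/2) + O(n^2):

a = 81, b = 2, c = 2
log_b(a) = log_2(81) = 6.3399

Case 1: c = 2 < log_2(81) = 6.3399
T(n) = O(n^(log_2 81))

For T(n) = 81T(n/2) + O(n^2): log_2(81) = 6.3399. This is Case 1 of the Master Theorem (c < log_b(a), work dominated by leaves), giving O(n^(log_2 81)).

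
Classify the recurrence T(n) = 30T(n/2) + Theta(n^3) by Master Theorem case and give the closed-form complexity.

Master Theorem for T(n) = 30T(n/2) + O(n^3):

a = 30, b = 2, c = 3
log_b(a) = log_2(30) = 4.9069

Case 1: c = 3 < log_2(30) = 4.9069
T(n) = O(n^(log_2 30))

For T(n) = 30T(n/2) + O(n^3): log_2(30) = 4.9069. This is Case 1 of the Master Theorem (c < log_b(a), work dominated by leaves), giving O(n^(log_2 30)).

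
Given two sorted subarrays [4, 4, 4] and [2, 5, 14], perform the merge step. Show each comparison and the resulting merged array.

Merging process:

Compare 4 vs 2: take 2 from right. Merged: [2]
Compare 4 vs 5: take 4 from left. Merged: [2, 4]
Compare 4 vs 5: take 4 from left. Merged: [2, 4, 4]
Compare 4 vs 5: take 4 from left. Merged: [2, 4, 4, 4]
Append remaining from right: [5, 14]. Merged: [2, 4, 4, 4, 5, 14]

Final merged array: [2, 4, 4, 4, 5, 14]
Total comparisons: 4

The merged array is [2, 4, 4, 4, 5, 14], requiring 4 comparisons. The merge step runs in O(n) time where n is the total number of elements.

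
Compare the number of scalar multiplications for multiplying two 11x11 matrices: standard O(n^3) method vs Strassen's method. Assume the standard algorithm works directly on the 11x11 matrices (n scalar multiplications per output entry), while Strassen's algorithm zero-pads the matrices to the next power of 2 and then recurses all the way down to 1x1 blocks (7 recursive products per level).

Matrix multiplication for 11x11 matrices:

Strassen's algorithm requires power-of-2 dimensions. Pad 11x11 to 16x16 (next power of 2).

Standard algorithm: 11^3 = 1331 multiplications
Strassen's algorithm: 7^(log2(16)) = 7^4 = 2401 multiplications
Difference: 1331 - 2401 = -1070 (Strassen uses MORE here due to padding overhead — for small or just-over-power-of-2 n, padding can outweigh the per-level savings)

Standard: 1331 multiplications (11^3). Strassen: 2401 multiplications (7^4, after padding to 16x16). Strassen reduces 8 recursive multiplications to 7 at each level.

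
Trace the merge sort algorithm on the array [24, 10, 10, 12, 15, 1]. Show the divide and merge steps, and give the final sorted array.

Merge sort trace:

Split: [24, 10, 10, 12, 15, 1] -> [24, 10, 10] and [12, 15, 1]
  Split: [24, 10, 10] -> [24] and [10, 10]
    Split: [10, 10] -> [10] and [10]
    Merge: [10] + [10] -> [10, 10]
  Merge: [24] + [10, 10] -> [10, 10, 24]
  Split: [12, 15, 1] -> [12] and [15, 1]
    Split: [15, 1] -> [15] and [1]
    Merge: [15] + [1] -> [1, 15]
  Merge: [12] + [1, 15] -> [1, 12, 15]
Merge: [10, 10, 24] + [1, 12, 15] -> [1, 10, 10, 12, 15, 24]

Final sorted array: [1, 10, 10, 12, 15, 24]

The merge sort proceeds by recursively splitting the array and merging sorted halves.
After all merges, the sorted array is [1, 10, 10, 12, 15, 24].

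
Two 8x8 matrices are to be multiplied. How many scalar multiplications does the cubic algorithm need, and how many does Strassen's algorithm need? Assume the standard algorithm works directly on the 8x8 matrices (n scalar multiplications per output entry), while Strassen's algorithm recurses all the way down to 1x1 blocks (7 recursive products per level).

Matrix multiplication for 8x8 matrices:

Standard algorithm: 8^3 = 512 multiplications
Strassen's algorithm: 7^(log2(8)) = 7^3 = 343 multiplications
Savings: 512 - 343 = 169 multiplications

Standard: 512 multiplications (8^3). Strassen: 343 multiplications (7^3). Strassen reduces 8 recursive multiplications to 7 at each level.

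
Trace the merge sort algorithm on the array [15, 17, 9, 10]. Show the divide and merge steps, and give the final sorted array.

Merge sort trace:

Split: [15, 17, 9, 10] -> [15, 17] and [9, 10]
  Split: [15, 17] -> [15] and [17]
  Merge: [15] + [17] -> [15, 17]
  Split: [9, 10] -> [9] and [10]
  Merge: [9] + [10] -> [9, 10]
Merge: [15, 17] + [9, 10] -> [9, 10, 15, 17]

Final sorted array: [9, 10, 15, 17]

The merge sort proceeds by recursively splitting the array and merging sorted halves.
After all merges, the sorted array is [9, 10, 15, 17].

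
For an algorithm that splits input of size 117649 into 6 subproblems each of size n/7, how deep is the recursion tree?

For divide and conquer with division factor 7:

Problem sizes at each level:
Level 0: 117649
Level 1: 16807
Level 2: 2401
Level 3: 343
Level 4: 49
Level 5: 7
Level 6: 1

The root is level 0 and the size-1 base case is level 6 (the tree spans levels 0 through 6, i.e. 7 levels counting the root), so the depth is the number of divisions: log_7(117649) = 6

The recursion tree depth is log_7(117649) = 6. At each level, the problem size is divided by 7, so it takes 6 divisions to reduce to a base case of size 1. The algorithm makes 6 recursive calls at each level.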